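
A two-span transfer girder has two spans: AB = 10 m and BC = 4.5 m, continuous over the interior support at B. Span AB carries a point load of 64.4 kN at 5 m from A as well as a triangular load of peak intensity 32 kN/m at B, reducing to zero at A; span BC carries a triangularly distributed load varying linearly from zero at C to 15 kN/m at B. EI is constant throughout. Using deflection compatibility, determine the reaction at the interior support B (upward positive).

R_B = 237.6 kN

Insert a hinge at B; M_B is the redundant, and each span becomes simply supported.
Rotations at B on the released spans (each span's end-slope, ×1/EI):
  span AB: point load 64.4 at a = 5: Pab(L + a)/(6LEI) = 402.5/EI
  span AB: triangular load, peak 32: w₀L³/(45EI) = 711.1/EI
  span BC: triangular load, peak 15: w₀L³/(45EI) = 30.38/EI
  relative rotation θ_0 = (1114 + 30.38)/EI = 1144/EI
A unit hogging moment at B produces rotation L₁/(3EI) + L₂/(3EI) = 4.833/EI.
Compatibility: M_B·(L₁+L₂)/(3EI) = θ_0, giving M_B = 236.7 kN·m (hogging).
Span AB, ΣM about A with M_B applied at B: R_B^{AB}·10 = 1389 + 236.7, so R_B^{AB} = 162.5 kN and R_A = 224.4 − 162.5 = 61.86 kN.
Span BC, ΣM about C: R_B^{BC}·4.5 = 101.2 + 236.7, so R_B^{BC} = 75.1 kN and R_C = 33.75 − 75.1 = -41.35 kN.
R_B = 162.5 + 75.1 = 237.6 kN.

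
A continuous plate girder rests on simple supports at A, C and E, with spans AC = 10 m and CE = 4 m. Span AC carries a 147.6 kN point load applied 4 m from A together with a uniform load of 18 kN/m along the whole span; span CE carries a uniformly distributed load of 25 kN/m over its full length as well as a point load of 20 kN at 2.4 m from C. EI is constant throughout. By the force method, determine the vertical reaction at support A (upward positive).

R_A = 143 kN

Insert a hinge at C; M_C is the redundant, and each span becomes simply supported.
Rotations at C on the released spans (each span's end-slope, ×1/EI):
  span AC: point load 147.6 at a = 4: Pab(L + a)/(6LEI) = 826.6/EI
  span AC: UDL 18: wL³/(24EI) = 750/EI
  span CE: UDL 25: wL³/(24EI) = 66.67/EI
  span CE: point load 20 at a = 2.4: Pab(L + b)/(6LEI) = 17.92/EI
  relative rotation θ_0 = (1577 + 84.59)/EI = 1661/EI
A unit hogging moment at C produces rotation L₁/(3EI) + L₂/(3EI) = 4.667/EI.
Compatibility: M_C·(L₁+L₂)/(3EI) = θ_0, giving M_C = 356 kN·m (hogging).
Span AC, ΣM about A with M_C applied at C: R_C^{AC}·10 = 1490 + 356, so R_C^{AC} = 184.6 kN and R_A = 327.6 − 184.6 = 143 kN.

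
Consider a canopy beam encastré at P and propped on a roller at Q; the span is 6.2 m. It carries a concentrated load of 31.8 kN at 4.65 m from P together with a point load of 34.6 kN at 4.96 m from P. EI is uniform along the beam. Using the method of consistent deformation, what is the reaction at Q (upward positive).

Take the reaction at Q as the redundant and release it; the primary structure is a cantilever fixed at P.
Primary-structure tip deflection at Q by superposition:
  point load 31.8 at a = 4.65: Pa²(3L − a)/(6EI) = 1599/EI
  point load 34.6 at a = 4.96: Pa²(3L − a)/(6EI) = 1935/EI
  δ_0 = 3534/EI
Tip deflection under a unit load at Q: L³/(3EI) = 79.44/EI.
The prop prevents deflection at Q: R_Q = δ_0/δ_{QQ} = 3534/79.44 = 44.48 kN.

R_Q = 44.48 kN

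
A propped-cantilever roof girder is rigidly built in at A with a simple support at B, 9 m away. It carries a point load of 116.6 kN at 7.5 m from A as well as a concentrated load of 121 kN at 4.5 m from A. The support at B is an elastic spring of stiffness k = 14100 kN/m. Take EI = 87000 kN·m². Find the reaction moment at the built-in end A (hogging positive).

M_A = 317.2 kN·m

Release the roller at B. Primary structure: cantilever fixed at A.
Free-end deflection of the primary structure under the applied loading (downward +):
  point load 116.6 at a = 7.5: Pa²(3L − a)/(6EI) = 21316/EI
  point load 121 at a = 4.5: Pa²(3L − a)/(6EI) = 9188/EI
  δ_0 = 30504/EI
Tip deflection under a unit load at B: L³/(3EI) = 243/EI.
With EI = 87000 kN·m²: δ_0 = 0.35063 m and δ_{BB} = 0.002793 m/kN.
Compatibility — the spring shortens by R_B/k under the reaction it provides: δ_0 − R_B·δ_{BB} = R_B/k. With 1/k = 0.000071 m/kN, R_B = δ_0 / (δ_{BB} + 1/k) = 0.35063 / (0.002793 + 0.000071) = 122.4 kN.
Moment equilibrium about A: M_A = Σ(load moments about A) − R_B·L = 1419 − 122.4×9 = 317.2 kN·m.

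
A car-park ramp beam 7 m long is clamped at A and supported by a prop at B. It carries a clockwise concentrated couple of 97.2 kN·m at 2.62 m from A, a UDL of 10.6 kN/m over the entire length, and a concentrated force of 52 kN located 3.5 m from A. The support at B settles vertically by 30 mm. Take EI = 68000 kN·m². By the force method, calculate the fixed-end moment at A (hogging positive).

Take the reaction at B as the redundant and release it; the primary structure is a cantilever fixed at A.
Primary-structure tip deflection at B by superposition:
  clockwise couple 97.2 at a = 2.62: M₀a(2L − a)/(2EI) = 1449/EI
  UDL 10.6: wL⁴/(8EI) = 3181/EI
  point load 52 at a = 3.5: Pa²(3L − a)/(6EI) = 1858/EI
  δ_0 = 6488/EI
Tip deflection under a unit load at B: L³/(3EI) = 114.3/EI.
With EI = 68000 kN·m²: δ_0 = 0.095416 m and δ_{BB} = 0.001681 m/kN.
Compatibility — the beam at B must follow the support down by 0.03 m: δ_0 − R_B·δ_{BB} = 0.03, so R_B = (0.095416 − 0.03)/0.001681 = 38.91 kN.
Moment equilibrium about A: M_A = Σ(load moments about A) − R_B·L = 538.9 − 38.91×7 = 266.6 kN·m.

M_A = 266.6 kN·m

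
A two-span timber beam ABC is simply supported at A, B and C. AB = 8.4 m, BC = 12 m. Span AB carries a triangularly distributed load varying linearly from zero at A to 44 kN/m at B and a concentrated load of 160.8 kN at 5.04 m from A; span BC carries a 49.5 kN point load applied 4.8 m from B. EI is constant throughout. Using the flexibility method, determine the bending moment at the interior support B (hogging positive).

M_B = 259.1 kN·m

Release continuity at B by inserting a hinge; the redundant is the internal moment M_B. The primary structure is two simply-supported spans AB and BC.
End slopes at the hinge B, treating each span as simply supported:
  span AB: triangular load, peak 44: w₀L³/(45EI) = 579.5/EI
  span AB: point load 160.8 at a = 5.04: Pab(L + a)/(6LEI) = 726.1/EI
  span BC: point load 49.5 at a = 4.8: Pab(L + b)/(6LEI) = 456.2/EI
  relative rotation θ_0 = (1306 + 456.2)/EI = 1762/EI
A unit hogging moment at B produces rotation L₁/(3EI) + L₂/(3EI) = 6.8/EI.
Compatibility: M_B·(L₁+L₂)/(3EI) = θ_0, giving M_B = 259.1 kN·m (hogging).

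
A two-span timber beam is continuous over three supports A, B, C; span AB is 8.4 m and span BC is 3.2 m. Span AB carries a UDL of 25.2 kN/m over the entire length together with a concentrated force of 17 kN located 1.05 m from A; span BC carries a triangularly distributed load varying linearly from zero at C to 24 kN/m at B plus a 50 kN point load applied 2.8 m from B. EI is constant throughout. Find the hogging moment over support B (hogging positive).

Take M_B as the redundant. Released structure: two simple spans AB and BC with a hinge at B.
End slopes at the hinge B, treating each span as simply supported:
  span AB: UDL 25.2: wL³/(24EI) = 622.3/EI
  span AB: point load 17 at a = 1.05: Pab(L + a)/(6LEI) = 24.6/EI
  span BC: triangular load, peak 24: w₀L³/(45EI) = 17.48/EI
  span BC: point load 50 at a = 2.8: Pab(L + b)/(6LEI) = 10.5/EI
  relative rotation θ_0 = (646.9 + 27.98)/EI = 674.9/EI
A unit hogging moment at B produces rotation L₁/(3EI) + L₂/(3EI) = 3.867/EI.
Compatibility: M_B·(L₁+L₂)/(3EI) = θ_0, giving M_B = 174.5 kN·m (hogging).

M_B = 174.5 kN·m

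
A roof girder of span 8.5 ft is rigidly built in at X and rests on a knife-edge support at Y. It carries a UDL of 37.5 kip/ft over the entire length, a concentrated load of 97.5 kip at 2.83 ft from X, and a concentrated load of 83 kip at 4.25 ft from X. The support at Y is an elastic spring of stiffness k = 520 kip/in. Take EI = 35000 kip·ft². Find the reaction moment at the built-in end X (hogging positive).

M_X = 660.6 kip·ft

Release the roller at Y. Primary structure: cantilever fixed at X.
Downward deflection at the released point Y due to the loads:
  UDL 37.5: wL⁴/(8EI) = 24469/EI
  point load 97.5 at a = 2.83: Pa²(3L − a)/(6EI) = 2950/EI
  point load 83 at a = 4.25: Pa²(3L − a)/(6EI) = 5310/EI
  δ_0 = 32729/EI
Tip deflection under a unit load at Y: L³/(3EI) = 204.7/EI.
With EI = 35000 kip·ft²: δ_0 = 0.93512 ft and δ_{YY} = 0.005849 ft/kip.
Compatibility — the spring shortens by R_Y/k under the reaction it provides: δ_0 − R_Y·δ_{YY} = R_Y/k. With 1/k = 1/(520×12) ft/kip = 0.00016 ft/kip, R_Y = δ_0 / (δ_{YY} + 1/k) = 0.93512 / (0.005849 + 0.00016) = 155.6 kip.
Moment equilibrium about X: M_X = Σ(load moments about X) − R_Y·L = 1983 − 155.6×8.5 = 660.6 kip·ft.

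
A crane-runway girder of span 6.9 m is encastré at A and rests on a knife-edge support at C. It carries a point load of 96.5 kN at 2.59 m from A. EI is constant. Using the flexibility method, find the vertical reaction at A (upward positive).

R_A = 78.66 kN

Choose R_C as the redundant. The primary structure is the cantilever fixed at A.
Primary-structure tip deflection at C by superposition:
  point load 96.5 at a = 2.59: Pa²(3L − a)/(6EI) = 1954/EI
Flexibility coefficient — unit upward force at C: δ_{CC} = L³/(3EI) = 109.5/EI.
Compatibility at C: δ_0 − R_C·δ_{CC} = 0, so R_C = 1954/109.5 = 17.84 kN.
Vertical equilibrium: R_A = ΣP − R_C = 96.5 − 17.84 = 78.66 kN.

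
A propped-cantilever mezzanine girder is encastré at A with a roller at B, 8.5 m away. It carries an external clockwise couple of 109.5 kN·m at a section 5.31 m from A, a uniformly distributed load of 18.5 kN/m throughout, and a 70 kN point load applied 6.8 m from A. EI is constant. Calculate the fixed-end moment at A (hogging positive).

Take the reaction at B as the redundant and release it; the primary structure is a cantilever fixed at A.
Primary-structure tip deflection at B by superposition:
  clockwise couple 109.5 at a = 5.31: M₀a(2L − a)/(2EI) = 3399/EI
  UDL 18.5: wL⁴/(8EI) = 12071/EI
  point load 70 at a = 6.8: Pa²(3L − a)/(6EI) = 10088/EI
  δ_0 = 25558/EI
Flexibility coefficient — unit upward force at B: δ_{BB} = L³/(3EI) = 204.7/EI.
Compatibility at B: δ_0 − R_B·δ_{BB} = 0, so R_B = 25558/204.7 = 124.9 kN.
Moment equilibrium about A: M_A = Σ(load moments about A) − R_B·L = 1254 − 124.9×8.5 = 192.6 kN·m.

M_A = 192.6 kN·m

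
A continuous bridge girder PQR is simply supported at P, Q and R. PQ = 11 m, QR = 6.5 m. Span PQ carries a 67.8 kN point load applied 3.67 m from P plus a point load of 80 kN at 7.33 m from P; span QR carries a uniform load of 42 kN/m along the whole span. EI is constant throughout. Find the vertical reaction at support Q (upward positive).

Release continuity at Q by inserting a hinge; the redundant is the internal moment M_Q. The primary structure is two simply-supported spans PQ and QR.
Rotations at Q on the released spans (each span's end-slope, ×1/EI):
  span PQ: point load 67.8 at a = 3.67: Pab(L + a)/(6LEI) = 405.4/EI
  span PQ: point load 80 at a = 7.33: Pab(L + a)/(6LEI) = 597.7/EI
  span QR: UDL 42: wL³/(24EI) = 480.6/EI
  relative rotation θ_0 = (1003 + 480.6)/EI = 1484/EI
A unit hogging moment at Q produces rotation L₁/(3EI) + L₂/(3EI) = 5.833/EI.
Slope continuity at Q: θ_0 = M_Q·5.833/EI, so M_Q = 1484/5.833 = 254.3 kN·m (hogging).
Span PQ, ΣM about P with M_Q applied at Q: R_Q^{PQ}·11 = 835.2 + 254.3, so R_Q^{PQ} = 99.05 kN and R_P = 147.8 − 99.05 = 48.75 kN.
Span QR, ΣM about R: R_Q^{QR}·6.5 = 887.2 + 254.3, so R_Q^{QR} = 175.6 kN and R_R = 273 − 175.6 = 97.37 kN.
R_Q = 99.05 + 175.6 = 274.7 kN.

R_Q = 274.7 kN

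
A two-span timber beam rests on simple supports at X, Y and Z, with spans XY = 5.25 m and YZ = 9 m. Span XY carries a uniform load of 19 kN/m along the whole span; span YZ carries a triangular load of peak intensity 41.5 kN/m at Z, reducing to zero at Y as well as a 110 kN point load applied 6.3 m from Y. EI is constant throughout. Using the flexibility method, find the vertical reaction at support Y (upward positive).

Release continuity at Y by inserting a hinge; the redundant is the internal moment M_Y. The primary structure is two simply-supported spans XY and YZ.
Rotations at Y on the released spans (each span's end-slope, ×1/EI):
  span XY: UDL 19: wL³/(24EI) = 114.6/EI
  span YZ: triangular load, peak 41.5: 7w₀L³/(360EI) = 588.3/EI
  span YZ: point load 110 at a = 6.3: Pab(L + b)/(6LEI) = 405.4/EI
  relative rotation θ_0 = (114.6 + 993.7)/EI = 1108/EI
A unit hogging moment at Y produces rotation L₁/(3EI) + L₂/(3EI) = 4.75/EI.
Compatibility: M_Y·(L₁+L₂)/(3EI) = θ_0, giving M_Y = 233.3 kN·m (hogging).
Span XY, ΣM about X with M_Y applied at Y: R_Y^{XY}·5.25 = 261.8 + 233.3, so R_Y^{XY} = 94.32 kN and R_X = 99.75 − 94.32 = 5.435 kN.
Span YZ, ΣM about Z: R_Y^{YZ}·9 = 857.2 + 233.3, so R_Y^{YZ} = 121.2 kN and R_Z = 296.8 − 121.2 = 175.6 kN.
R_Y = 94.32 + 121.2 = 215.5 kN.

R_Y = 215.5 kN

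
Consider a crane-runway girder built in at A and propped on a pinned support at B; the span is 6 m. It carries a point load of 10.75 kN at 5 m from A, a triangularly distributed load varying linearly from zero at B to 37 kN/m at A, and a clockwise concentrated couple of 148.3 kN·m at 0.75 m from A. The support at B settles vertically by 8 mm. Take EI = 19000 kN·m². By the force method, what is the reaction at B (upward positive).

R_B = 36.87 kN

Remove the prop at B; the released (primary) structure is a cantilever built in at A.
Primary-structure tip deflection at B by superposition:
  point load 10.75 at a = 5: Pa²(3L − a)/(6EI) = 582.3/EI
  triangular load, peak 37 at the fixed end: w₀L⁴/(30EI) = 1598/EI
  clockwise couple 148.3 at a = 0.75: M₀a(2L − a)/(2EI) = 625.6/EI
  δ_0 = 2806/EI
Flexibility coefficient — unit upward force at B: δ_{BB} = L³/(3EI) = 72/EI.
With EI = 19000 kN·m²: δ_0 = 0.1477 m and δ_{BB} = 0.003789 m/kN.
Compatibility — the beam at B must follow the support down by 0.008 m: δ_0 − R_B·δ_{BB} = 0.008, so R_B = (0.1477 − 0.008)/0.003789 = 36.87 kN.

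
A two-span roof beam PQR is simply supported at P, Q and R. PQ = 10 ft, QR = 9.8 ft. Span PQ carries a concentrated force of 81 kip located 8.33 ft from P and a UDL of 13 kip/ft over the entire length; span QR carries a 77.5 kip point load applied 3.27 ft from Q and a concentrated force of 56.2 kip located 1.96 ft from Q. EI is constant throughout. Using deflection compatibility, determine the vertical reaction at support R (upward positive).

R_R = 12.29 kip

Insert a hinge at Q; M_Q is the redundant, and each span becomes simply supported.
Rotations at Q on the released spans (each span's end-slope, ×1/EI):
  span PQ: point load 81 at a = 8.33: Pab(L + a)/(6LEI) = 344.2/EI
  span PQ: UDL 13: wL³/(24EI) = 541.7/EI
  span QR: point load 77.5 at a = 3.27: Pab(L + b)/(6LEI) = 459.6/EI
  span QR: point load 56.2 at a = 1.96: Pab(L + b)/(6LEI) = 259.1/EI
  relative rotation θ_0 = (885.9 + 718.7)/EI = 1605/EI
A unit hogging moment at Q produces rotation L₁/(3EI) + L₂/(3EI) = 6.6/EI.
Compatibility: M_Q·(L₁+L₂)/(3EI) = θ_0, giving M_Q = 243.1 kip·ft (hogging).
Span QR, ΣM about R: R_Q^{QR}·9.8 = 946.7 + 243.1, so R_Q^{QR} = 121.4 kip and R_R = 133.7 − 121.4 = 12.29 kip.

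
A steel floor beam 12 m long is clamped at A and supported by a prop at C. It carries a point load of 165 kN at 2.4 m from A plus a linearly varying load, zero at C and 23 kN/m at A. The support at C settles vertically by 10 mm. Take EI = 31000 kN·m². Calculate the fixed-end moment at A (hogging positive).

M_A = 512.4 kN·m

Release the roller at C. Primary structure: cantilever fixed at A.
Free-end deflection of the primary structure under the applied loading (downward +):
  point load 165 at a = 2.4: Pa²(3L − a)/(6EI) = 5322/EI
  triangular load, peak 23 at the fixed end: w₀L⁴/(30EI) = 15898/EI
  δ_0 = 21220/EI
Flexibility coefficient — unit upward force at C: δ_{CC} = L³/(3EI) = 576/EI.
With EI = 31000 kN·m²: δ_0 = 0.68451 m and δ_{CC} = 0.018581 m/kN.
Compatibility — the beam at C must follow the support down by 0.01 m: δ_0 − R_C·δ_{CC} = 0.01, so R_C = (0.68451 − 0.01)/0.018581 = 36.3 kN.
Moment equilibrium about A: M_A = Σ(load moments about A) − R_C·L = 948 − 36.3×12 = 512.4 kN·m.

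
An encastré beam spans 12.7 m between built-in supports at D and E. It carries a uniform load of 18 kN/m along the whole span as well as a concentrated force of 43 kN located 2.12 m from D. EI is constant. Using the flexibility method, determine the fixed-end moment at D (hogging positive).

Release both end moments; the primary structure is a simply-supported span DE with redundants M_D and M_E.
Simple-span end rotations at D and E under the given loads:
  at D: UDL 18: wL³/(24EI) = 1536/EI
  at E: UDL 18: wL³/(24EI) = 1536/EI
  at D: point load 43 at a = 2.12: Pab(L + b)/(6LEI) = 294.7/EI
  at E: point load 43 at a = 2.12: Pab(L + a)/(6LEI) = 187.6/EI
  θ_D0 = 1831/EI,  θ_E0 = 1724/EI
Flexibility coefficients: a unit moment at one end gives L/(3EI) there and L/(6EI) at the far end, so f₁₁ = f₂₂ = 4.233/EI and f₁₂ = f₂₁ = 2.117/EI.
Compatibility — zero rotation at each built-in end:
  4.233 M_D + 2.117 M_E = 1831
  2.117 M_D + 4.233 M_E = 1724
Solving the pair gives M_D = 305.2 kN·m and M_E = 254.6 kN·m (hogging).

M_D = 305.2 kN·m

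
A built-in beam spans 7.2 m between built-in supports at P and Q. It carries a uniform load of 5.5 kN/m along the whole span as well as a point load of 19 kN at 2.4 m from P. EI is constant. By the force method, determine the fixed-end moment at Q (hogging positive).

Take the two fixed-end moments M_P, M_Q as redundants; the released structure is the simple span PQ.
Simple-span end rotations at P and Q under the given loads:
  at P: UDL 5.5: wL³/(24EI) = 85.54/EI
  at Q: UDL 5.5: wL³/(24EI) = 85.54/EI
  at P: point load 19 at a = 2.4: Pab(L + b)/(6LEI) = 60.8/EI
  at Q: point load 19 at a = 2.4: Pab(L + a)/(6LEI) = 48.64/EI
  θ_P0 = 146.3/EI,  θ_Q0 = 134.2/EI
Flexibility coefficients: a unit moment at one end gives L/(3EI) there and L/(6EI) at the far end, so f₁₁ = f₂₂ = 2.4/EI and f₁₂ = f₂₁ = 1.2/EI.
Compatibility — zero rotation at each built-in end:
  2.4 M_P + 1.2 M_Q = 146.3
  1.2 M_P + 2.4 M_Q = 134.2
Solving the pair gives M_P = 44.03 kN·m and M_Q = 33.89 kN·m (hogging).

M_Q = 33.89 kN·m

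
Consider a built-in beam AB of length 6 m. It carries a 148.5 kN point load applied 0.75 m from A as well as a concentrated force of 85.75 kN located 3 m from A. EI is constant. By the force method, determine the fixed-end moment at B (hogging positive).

Release both end moments; the primary structure is a simply-supported span AB with redundants M_A and M_B.
On the primary (simply-supported) span, the end slopes from the loading are:
  at A: point load 148.5 at a = 0.75: Pab(L + b)/(6LEI) = 182.7/EI
  at B: point load 148.5 at a = 0.75: Pab(L + a)/(6LEI) = 109.6/EI
  at A: point load 85.75 at a = 3: Pab(L + b)/(6LEI) = 192.9/EI
  at B: point load 85.75 at a = 3: Pab(L + a)/(6LEI) = 192.9/EI
  θ_A0 = 375.7/EI,  θ_B0 = 302.6/EI
Flexibility coefficients: a unit moment at one end gives L/(3EI) there and L/(6EI) at the far end, so f₁₁ = f₂₂ = 2/EI and f₁₂ = f₂₁ = 1/EI.
Compatibility — zero rotation at each built-in end:
  2 M_A + 1 M_B = 375.7
  1 M_A + 2 M_B = 302.6
Solving the pair gives M_A = 149.6 kN·m and M_B = 76.49 kN·m (hogging).

M_B = 76.49 kN·m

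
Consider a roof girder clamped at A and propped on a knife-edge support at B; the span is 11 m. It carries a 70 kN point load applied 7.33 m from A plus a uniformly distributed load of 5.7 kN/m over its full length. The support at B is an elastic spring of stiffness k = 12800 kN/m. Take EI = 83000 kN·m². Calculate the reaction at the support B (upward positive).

R_B = 58.92 kN

Take the reaction at B as the redundant and release it; the primary structure is a cantilever fixed at A.
Free-end deflection of the primary structure under the applied loading (downward +):
  point load 70 at a = 7.33: Pa²(3L − a)/(6EI) = 16091/EI
  UDL 5.7: wL⁴/(8EI) = 10432/EI
  δ_0 = 26523/EI
Flexibility coefficient — unit upward force at B: δ_{BB} = L³/(3EI) = 443.7/EI.
With EI = 83000 kN·m²: δ_0 = 0.31955 m and δ_{BB} = 0.005345 m/kN.
Compatibility — the spring shortens by R_B/k under the reaction it provides: δ_0 − R_B·δ_{BB} = R_B/k. With 1/k = 0.000078 m/kN, R_B = δ_0 / (δ_{BB} + 1/k) = 0.31955 / (0.005345 + 0.000078) = 58.92 kN.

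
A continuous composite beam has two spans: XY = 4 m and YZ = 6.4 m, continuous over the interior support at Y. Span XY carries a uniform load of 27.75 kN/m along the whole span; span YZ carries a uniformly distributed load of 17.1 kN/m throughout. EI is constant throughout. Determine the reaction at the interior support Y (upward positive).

Insert a hinge at Y; M_Y is the redundant, and each span becomes simply supported.
End slopes at the hinge Y, treating each span as simply supported:
  span XY: UDL 27.75: wL³/(24EI) = 74/EI
  span YZ: UDL 17.1: wL³/(24EI) = 186.8/EI
  relative rotation θ_0 = (74 + 186.8)/EI = 260.8/EI
A unit hogging moment at Y produces rotation L₁/(3EI) + L₂/(3EI) = 3.467/EI.
Slope continuity at Y: θ_0 = M_Y·3.467/EI, so M_Y = 260.8/3.467 = 75.22 kN·m (hogging).
Span XY, ΣM about X with M_Y applied at Y: R_Y^{XY}·4 = 222 + 75.22, so R_Y^{XY} = 74.31 kN and R_X = 111 − 74.31 = 36.69 kN.
Span YZ, ΣM about Z: R_Y^{YZ}·6.4 = 350.2 + 75.22, so R_Y^{YZ} = 66.47 kN and R_Z = 109.4 − 66.47 = 42.97 kN.
R_Y = 74.31 + 66.47 = 140.8 kN.

R_Y = 140.8 kN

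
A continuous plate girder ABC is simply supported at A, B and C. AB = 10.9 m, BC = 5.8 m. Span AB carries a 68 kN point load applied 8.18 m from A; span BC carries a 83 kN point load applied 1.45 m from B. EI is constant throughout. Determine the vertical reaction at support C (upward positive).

Take M_B as the redundant. Released structure: two simple spans AB and BC with a hinge at B.
Discontinuity in slope at B on the released structure — sum the simple-span end rotations:
  span AB: point load 68 at a = 8.18: Pab(L + a)/(6LEI) = 441.4/EI
  span BC: point load 83 at a = 1.45: Pab(L + b)/(6LEI) = 152.7/EI
  relative rotation θ_0 = (441.4 + 152.7)/EI = 594.1/EI
A unit hogging moment at B produces rotation L₁/(3EI) + L₂/(3EI) = 5.567/EI.
Slope continuity at B: θ_0 = M_B·5.567/EI, so M_B = 594.1/5.567 = 106.7 kN·m (hogging).
Span BC, ΣM about C: R_B^{BC}·5.8 = 361.1 + 106.7, so R_B^{BC} = 80.65 kN and R_C = 83 − 80.65 = 2.349 kN.

R_C = 2.349 kN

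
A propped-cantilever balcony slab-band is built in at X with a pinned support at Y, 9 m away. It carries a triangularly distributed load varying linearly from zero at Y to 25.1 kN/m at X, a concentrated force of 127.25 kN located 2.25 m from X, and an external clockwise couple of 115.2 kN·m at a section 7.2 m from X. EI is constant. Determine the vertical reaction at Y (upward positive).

R_Y = 51.96 kN

Choose R_Y as the redundant. The primary structure is the cantilever fixed at X.
Free-end deflection of the primary structure under the applied loading (downward +):
  triangular load, peak 25.1 at the fixed end: w₀L⁴/(30EI) = 5489/EI
  point load 127.25 at a = 2.25: Pa²(3L − a)/(6EI) = 2657/EI
  clockwise couple 115.2 at a = 7.2: M₀a(2L − a)/(2EI) = 4479/EI
  δ_0 = 12626/EI
Flexibility coefficient — unit upward force at Y: δ_{YY} = L³/(3EI) = 243/EI.
The prop prevents deflection at Y: R_Y = δ_0/δ_{YY} = 12626/243 = 51.96 kN.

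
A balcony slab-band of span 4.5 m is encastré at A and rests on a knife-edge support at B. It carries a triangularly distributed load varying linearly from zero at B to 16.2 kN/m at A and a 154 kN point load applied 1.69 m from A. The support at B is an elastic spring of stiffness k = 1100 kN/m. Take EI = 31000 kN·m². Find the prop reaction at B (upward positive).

Choose R_B as the redundant. The primary structure is the cantilever fixed at A.
Downward deflection at the released point B due to the loads:
  triangular load, peak 16.2 at the fixed end: w₀L⁴/(30EI) = 221.4/EI
  point load 154 at a = 1.69: Pa²(3L − a)/(6EI) = 865.8/EI
  δ_0 = 1087/EI
Flexibility coefficient — unit upward force at B: δ_{BB} = L³/(3EI) = 30.38/EI.
With EI = 31000 kN·m²: δ_0 = 0.03507 m and δ_{BB} = 0.00098 m/kN.
Compatibility — the spring shortens by R_B/k under the reaction it provides: δ_0 − R_B·δ_{BB} = R_B/k. With 1/k = 0.000909 m/kN, R_B = δ_0 / (δ_{BB} + 1/k) = 0.03507 / (0.00098 + 0.000909) = 18.57 kN.

R_B = 18.57 kN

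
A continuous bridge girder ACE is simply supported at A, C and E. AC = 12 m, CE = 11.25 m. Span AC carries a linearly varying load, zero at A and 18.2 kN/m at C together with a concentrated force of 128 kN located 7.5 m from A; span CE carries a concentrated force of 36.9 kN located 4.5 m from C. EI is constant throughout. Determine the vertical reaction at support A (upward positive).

Insert a hinge at C; M_C is the redundant, and each span becomes simply supported.
Discontinuity in slope at C on the released structure — sum the simple-span end rotations:
  span AC: triangular load, peak 18.2: w₀L³/(45EI) = 698.9/EI
  span AC: point load 128 at a = 7.5: Pab(L + a)/(6LEI) = 1170/EI
  span CE: point load 36.9 at a = 4.5: Pab(L + b)/(6LEI) = 298.9/EI
  relative rotation θ_0 = (1869 + 298.9)/EI = 2168/EI
A unit hogging moment at C produces rotation L₁/(3EI) + L₂/(3EI) = 7.75/EI.
Compatibility: M_C·(L₁+L₂)/(3EI) = θ_0, giving M_C = 279.7 kN·m (hogging).
Span AC, ΣM about A with M_C applied at C: R_C^{AC}·12 = 1834 + 279.7, so R_C^{AC} = 176.1 kN and R_A = 237.2 − 176.1 = 61.09 kN.

R_A = 61.09 kN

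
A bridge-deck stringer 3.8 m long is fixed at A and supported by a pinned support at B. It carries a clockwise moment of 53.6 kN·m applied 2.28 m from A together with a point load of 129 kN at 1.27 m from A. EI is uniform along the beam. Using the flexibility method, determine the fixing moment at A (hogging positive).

Remove the prop at B; the released (primary) structure is a cantilever built in at A.
Deflection at B on the released cantilever, summing each load's contribution:
  clockwise couple 53.6 at a = 2.28: M₀a(2L − a)/(2EI) = 325.1/EI
  point load 129 at a = 1.27: Pa²(3L − a)/(6EI) = 351.3/EI
  δ_0 = 676.4/EI
Flexibility coefficient — unit upward force at B: δ_{BB} = L³/(3EI) = 18.29/EI.
Compatibility at B: δ_0 − R_B·δ_{BB} = 0, so R_B = 676.4/18.29 = 36.98 kN.
Moment equilibrium about A: M_A = Σ(load moments about A) − R_B·L = 217.4 − 36.98×3.8 = 76.91 kN·m.

M_A = 76.91 kN·m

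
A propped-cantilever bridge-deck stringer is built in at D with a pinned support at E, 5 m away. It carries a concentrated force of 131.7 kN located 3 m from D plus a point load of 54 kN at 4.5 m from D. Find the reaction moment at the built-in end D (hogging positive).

M_D = 124 kN·m

Choose R_E as the redundant. The primary structure is the cantilever fixed at D.
Deflection at E on the released cantilever, summing each load's contribution:
  point load 131.7 at a = 3: Pa²(3L − a)/(6EI) = 2371/EI
  point load 54 at a = 4.5: Pa²(3L − a)/(6EI) = 1914/EI
  δ_0 = 4284/EI
Tip deflection under a unit load at E: L³/(3EI) = 41.67/EI.
Compatibility at E: δ_0 − R_E·δ_{EE} = 0, so R_E = 4284/41.67 = 102.8 kN.
Moment equilibrium about D: M_D = Σ(load moments about D) − R_E·L = 638.1 − 102.8×5 = 124 kN·m.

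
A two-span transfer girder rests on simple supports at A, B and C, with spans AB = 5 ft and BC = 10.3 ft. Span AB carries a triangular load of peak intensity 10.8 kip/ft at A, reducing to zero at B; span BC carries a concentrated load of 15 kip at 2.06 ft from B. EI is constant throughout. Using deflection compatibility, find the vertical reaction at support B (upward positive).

R_B = 26.98 kip

Insert a hinge at B; M_B is the redundant, and each span becomes simply supported.
Discontinuity in slope at B on the released structure — sum the simple-span end rotations:
  span AB: triangular load, peak 10.8: 7w₀L³/(360EI) = 26.25/EI
  span BC: point load 15 at a = 2.06: Pab(L + b)/(6LEI) = 76.38/EI
  relative rotation θ_0 = (26.25 + 76.38)/EI = 102.6/EI
A unit hogging moment at B produces rotation L₁/(3EI) + L₂/(3EI) = 5.1/EI.
Compatibility: M_B·(L₁+L₂)/(3EI) = θ_0, giving M_B = 20.12 kip·ft (hogging).
Span AB, ΣM about A with M_B applied at B: R_B^{AB}·5 = 45 + 20.12, so R_B^{AB} = 13.02 kip and R_A = 27 − 13.02 = 13.98 kip.
Span BC, ΣM about C: R_B^{BC}·10.3 = 123.6 + 20.12, so R_B^{BC} = 13.95 kip and R_C = 15 − 13.95 = 1.046 kip.
R_B = 13.02 + 13.95 = 26.98 kip.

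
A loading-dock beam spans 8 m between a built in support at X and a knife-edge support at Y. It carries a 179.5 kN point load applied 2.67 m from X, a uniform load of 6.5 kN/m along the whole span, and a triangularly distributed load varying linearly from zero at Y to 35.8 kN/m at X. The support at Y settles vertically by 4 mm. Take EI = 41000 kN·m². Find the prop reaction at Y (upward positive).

Remove the prop at Y; the released (primary) structure is a cantilever built in at X.
Deflection at Y on the released cantilever, summing each load's contribution:
  point load 179.5 at a = 2.67: Pa²(3L − a)/(6EI) = 4549/EI
  UDL 6.5: wL⁴/(8EI) = 3328/EI
  triangular load, peak 35.8 at the fixed end: w₀L⁴/(30EI) = 4888/EI
  δ_0 = 12765/EI
Tip deflection under a unit load at Y: L³/(3EI) = 170.7/EI.
With EI = 41000 kN·m²: δ_0 = 0.31134 m and δ_{YY} = 0.004163 m/kN.
Compatibility — the beam at Y must follow the support down by 0.004 m: δ_0 − R_Y·δ_{YY} = 0.004, so R_Y = (0.31134 − 0.004)/0.004163 = 73.83 kN.

R_Y = 73.83 kN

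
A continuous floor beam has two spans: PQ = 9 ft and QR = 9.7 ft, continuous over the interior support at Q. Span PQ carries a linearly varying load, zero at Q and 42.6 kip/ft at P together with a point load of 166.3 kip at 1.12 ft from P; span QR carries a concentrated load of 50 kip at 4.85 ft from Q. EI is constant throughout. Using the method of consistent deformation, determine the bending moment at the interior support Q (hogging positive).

Release continuity at Q by inserting a hinge; the redundant is the internal moment M_Q. The primary structure is two simply-supported spans PQ and QR.
Discontinuity in slope at Q on the released structure — sum the simple-span end rotations:
  span PQ: triangular load, peak 42.6: 7w₀L³/(360EI) = 603.9/EI
  span PQ: point load 166.3 at a = 1.12: Pab(L + a)/(6LEI) = 275.1/EI
  span QR: point load 50 at a = 4.85: Pab(L + b)/(6LEI) = 294/EI
  relative rotation θ_0 = (878.9 + 294)/EI = 1173/EI
A unit hogging moment at Q produces rotation L₁/(3EI) + L₂/(3EI) = 6.233/EI.
Compatibility: M_Q·(L₁+L₂)/(3EI) = θ_0, giving M_Q = 188.2 kip·ft (hogging).

M_Q = 188.2 kip·ft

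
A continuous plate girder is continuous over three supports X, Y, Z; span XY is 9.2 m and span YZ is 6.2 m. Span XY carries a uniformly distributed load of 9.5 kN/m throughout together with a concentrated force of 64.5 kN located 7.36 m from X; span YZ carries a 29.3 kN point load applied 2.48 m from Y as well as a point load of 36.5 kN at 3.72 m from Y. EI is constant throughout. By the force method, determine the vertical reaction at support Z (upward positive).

R_Z = 10.97 kN

Insert a hinge at Y; M_Y is the redundant, and each span becomes simply supported.
End slopes at the hinge Y, treating each span as simply supported:
  span XY: UDL 9.5: wL³/(24EI) = 308.2/EI
  span XY: point load 64.5 at a = 7.36: Pab(L + a)/(6LEI) = 262/EI
  span YZ: point load 29.3 at a = 2.48: Pab(L + b)/(6LEI) = 72.08/EI
  span YZ: point load 36.5 at a = 3.72: Pab(L + b)/(6LEI) = 78.57/EI
  relative rotation θ_0 = (570.3 + 150.7)/EI = 720.9/EI
A unit hogging moment at Y produces rotation L₁/(3EI) + L₂/(3EI) = 5.133/EI.
Slope continuity at Y: θ_0 = M_Y·5.133/EI, so M_Y = 720.9/5.133 = 140.4 kN·m (hogging).
Span YZ, ΣM about Z: R_Y^{YZ}·6.2 = 199.5 + 140.4, so R_Y^{YZ} = 54.83 kN and R_Z = 65.8 − 54.83 = 10.97 kN.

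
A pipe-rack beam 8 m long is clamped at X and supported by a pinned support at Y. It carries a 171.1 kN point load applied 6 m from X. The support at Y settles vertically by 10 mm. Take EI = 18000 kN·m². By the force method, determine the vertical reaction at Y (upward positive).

R_Y = 107.2 kN

Remove the prop at Y; the released (primary) structure is a cantilever built in at X.
Primary-structure tip deflection at Y by superposition:
  point load 171.1 at a = 6: Pa²(3L − a)/(6EI) = 18479/EI
Flexibility coefficient — unit upward force at Y: δ_{YY} = L³/(3EI) = 170.7/EI.
With EI = 18000 kN·m²: δ_0 = 1.0266 m and δ_{YY} = 0.009481 m/kN.
Compatibility — the beam at Y must follow the support down by 0.01 m: δ_0 − R_Y·δ_{YY} = 0.01, so R_Y = (1.0266 − 0.01)/0.009481 = 107.2 kN.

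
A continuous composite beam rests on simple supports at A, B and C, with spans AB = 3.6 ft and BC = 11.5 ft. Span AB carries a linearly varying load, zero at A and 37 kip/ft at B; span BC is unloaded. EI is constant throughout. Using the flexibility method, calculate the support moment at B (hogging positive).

M_B = 7.622 kip·ft

Release continuity at B by inserting a hinge; the redundant is the internal moment M_B. The primary structure is two simply-supported spans AB and BC.
Discontinuity in slope at B on the released structure — sum the simple-span end rotations:
  span AB: triangular load, peak 37: w₀L³/(45EI) = 38.36/EI
  relative rotation θ_0 = (38.36 + 0)/EI = 38.36/EI
A unit hogging moment at B produces rotation L₁/(3EI) + L₂/(3EI) = 5.033/EI.
Compatibility: M_B·(L₁+L₂)/(3EI) = θ_0, giving M_B = 7.622 kip·ft (hogging).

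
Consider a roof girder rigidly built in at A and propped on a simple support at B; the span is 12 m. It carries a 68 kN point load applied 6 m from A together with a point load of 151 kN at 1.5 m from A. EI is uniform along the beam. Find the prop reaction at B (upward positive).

Take the reaction at B as the redundant and release it; the primary structure is a cantilever fixed at A.
Primary-structure tip deflection at B by superposition:
  point load 68 at a = 6: Pa²(3L − a)/(6EI) = 12240/EI
  point load 151 at a = 1.5: Pa²(3L − a)/(6EI) = 1954/EI
  δ_0 = 14194/EI
Tip deflection under a unit load at B: L³/(3EI) = 576/EI.
Compatibility at B: δ_0 − R_B·δ_{BB} = 0, so R_B = 14194/576 = 24.64 kN.

R_B = 24.64 kN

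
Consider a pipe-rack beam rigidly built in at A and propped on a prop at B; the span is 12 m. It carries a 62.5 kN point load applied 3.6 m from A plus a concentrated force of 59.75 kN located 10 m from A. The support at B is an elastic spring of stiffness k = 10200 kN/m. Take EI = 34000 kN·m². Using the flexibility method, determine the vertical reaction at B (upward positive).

R_B = 52.24 kN

Choose R_B as the redundant. The primary structure is the cantilever fixed at A.
Free-end deflection of the primary structure under the applied loading (downward +):
  point load 62.5 at a = 3.6: Pa²(3L − a)/(6EI) = 4374/EI
  point load 59.75 at a = 10: Pa²(3L − a)/(6EI) = 25892/EI
  δ_0 = 30266/EI
Flexibility coefficient — unit upward force at B: δ_{BB} = L³/(3EI) = 576/EI.
With EI = 34000 kN·m²: δ_0 = 0.89017 m and δ_{BB} = 0.016941 m/kN.
Compatibility — the spring shortens by R_B/k under the reaction it provides: δ_0 − R_B·δ_{BB} = R_B/k. With 1/k = 0.000098 m/kN, R_B = δ_0 / (δ_{BB} + 1/k) = 0.89017 / (0.016941 + 0.000098) = 52.24 kN.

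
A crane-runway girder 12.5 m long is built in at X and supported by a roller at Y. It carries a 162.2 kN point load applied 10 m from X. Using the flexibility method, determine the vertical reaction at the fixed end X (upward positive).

Release the roller at Y. Primary structure: cantilever fixed at X.
Primary-structure tip deflection at Y by superposition:
  point load 162.2 at a = 10: Pa²(3L − a)/(6EI) = 74342/EI
Tip deflection under a unit load at Y: L³/(3EI) = 651/EI.
The prop prevents deflection at Y: R_Y = δ_0/δ_{YY} = 74342/651 = 114.2 kN.
Vertical equilibrium: R_X = ΣP − R_Y = 162.2 − 114.2 = 48.01 kN.

R_X = 48.01 kN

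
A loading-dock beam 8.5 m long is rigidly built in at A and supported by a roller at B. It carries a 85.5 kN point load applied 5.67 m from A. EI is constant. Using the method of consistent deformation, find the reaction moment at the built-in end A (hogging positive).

Take the reaction at B as the redundant and release it; the primary structure is a cantilever fixed at A.
Primary-structure tip deflection at B by superposition:
  point load 85.5 at a = 5.67: Pa²(3L − a)/(6EI) = 9085/EI
Flexibility coefficient — unit upward force at B: δ_{BB} = L³/(3EI) = 204.7/EI.
The prop prevents deflection at B: R_B = δ_0/δ_{BB} = 9085/204.7 = 44.38 kN.
Moment equilibrium about A: M_A = Σ(load moments about A) − R_B·L = 484.8 − 44.38×8.5 = 107.6 kN·m.

M_A = 107.6 kN·m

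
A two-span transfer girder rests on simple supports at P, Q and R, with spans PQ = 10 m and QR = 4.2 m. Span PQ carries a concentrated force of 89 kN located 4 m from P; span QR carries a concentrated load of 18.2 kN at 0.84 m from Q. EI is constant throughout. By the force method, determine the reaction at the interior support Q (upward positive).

Release continuity at Q by inserting a hinge; the redundant is the internal moment M_Q. The primary structure is two simply-supported spans PQ and QR.
End slopes at the hinge Q, treating each span as simply supported:
  span PQ: point load 89 at a = 4: Pab(L + a)/(6LEI) = 498.4/EI
  span QR: point load 18.2 at a = 0.84: Pab(L + b)/(6LEI) = 15.41/EI
  relative rotation θ_0 = (498.4 + 15.41)/EI = 513.8/EI
A unit hogging moment at Q produces rotation L₁/(3EI) + L₂/(3EI) = 4.733/EI.
Compatibility: M_Q·(L₁+L₂)/(3EI) = θ_0, giving M_Q = 108.6 kN·m (hogging).
Span PQ, ΣM about P with M_Q applied at Q: R_Q^{PQ}·10 = 356 + 108.6, so R_Q^{PQ} = 46.46 kN and R_P = 89 − 46.46 = 42.54 kN.
Span QR, ΣM about R: R_Q^{QR}·4.2 = 61.15 + 108.6, so R_Q^{QR} = 40.41 kN and R_R = 18.2 − 40.41 = -22.21 kN.
R_Q = 46.46 + 40.41 = 86.86 kN.

R_Q = 86.86 kN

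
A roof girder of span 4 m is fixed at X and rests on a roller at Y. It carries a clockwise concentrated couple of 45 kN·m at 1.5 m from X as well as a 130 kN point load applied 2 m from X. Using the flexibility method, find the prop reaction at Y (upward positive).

R_Y = 50.91 kN

Take the reaction at Y as the redundant and release it; the primary structure is a cantilever fixed at X.
Free-end deflection of the primary structure under the applied loading (downward +):
  clockwise couple 45 at a = 1.5: M₀a(2L − a)/(2EI) = 219.4/EI
  point load 130 at a = 2: Pa²(3L − a)/(6EI) = 866.7/EI
  δ_0 = 1086/EI
Tip deflection under a unit load at Y: L³/(3EI) = 21.33/EI.
Compatibility at Y: δ_0 − R_Y·δ_{YY} = 0, so R_Y = 1086/21.33 = 50.91 kN.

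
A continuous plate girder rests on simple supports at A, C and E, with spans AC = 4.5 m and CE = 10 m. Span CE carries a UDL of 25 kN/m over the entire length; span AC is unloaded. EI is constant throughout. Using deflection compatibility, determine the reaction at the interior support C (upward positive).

R_C = 194.4 kN

Insert a hinge at C; M_C is the redundant, and each span becomes simply supported.
Discontinuity in slope at C on the released structure — sum the simple-span end rotations:
  span CE: UDL 25: wL³/(24EI) = 1042/EI
  relative rotation θ_0 = (0 + 1042)/EI = 1042/EI
A unit hogging moment at C produces rotation L₁/(3EI) + L₂/(3EI) = 4.833/EI.
Compatibility: M_C·(L₁+L₂)/(3EI) = θ_0, giving M_C = 215.5 kN·m (hogging).
Span AC, ΣM about A with M_C applied at C: R_C^{AC}·4.5 = 0 + 215.5, so R_C^{AC} = 47.89 kN and R_A = 0 − 47.89 = -47.89 kN.
Span CE, ΣM about E: R_C^{CE}·10 = 1250 + 215.5, so R_C^{CE} = 146.6 kN and R_E = 250 − 146.6 = 103.4 kN.
R_C = 47.89 + 146.6 = 194.4 kN.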